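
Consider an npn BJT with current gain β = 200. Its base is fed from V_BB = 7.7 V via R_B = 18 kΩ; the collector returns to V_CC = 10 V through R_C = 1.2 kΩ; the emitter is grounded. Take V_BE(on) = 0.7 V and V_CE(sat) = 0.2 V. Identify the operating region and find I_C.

Assume active: I_B = (7.7 − 0.7)/18 = 0.389 mA, giving I_C = β·I_B = 77.8 mA.
But then V_CE = 10 − 77.8×1.2 = -83.3 V < V_CE(sat) = 0.2 V — impossible in the active region.
So the transistor is saturated. With V_CE = 0.2 V, I_C = (V_CC − 0.2)/R_C = 9.8/1.2 = 8.17 mA.
Check: β·I_B = 77.8 mA > I_C = 8.17 mA, confirming saturation.

saturation; I_C ≈ 8.2 mA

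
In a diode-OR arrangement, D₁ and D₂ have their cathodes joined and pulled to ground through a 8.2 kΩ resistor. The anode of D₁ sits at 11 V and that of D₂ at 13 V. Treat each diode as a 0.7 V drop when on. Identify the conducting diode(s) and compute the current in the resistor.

Assume both conduct. Then node N would need to be at both 11−0.7 = 10.3 V and 13−0.7 = 12.3 V, which is impossible.
Assume only D₂ conducts: V_N = 13 − 0.7 = 12.3 V, so I_R = 12.3/8.2 = 1.5 mA.
Check D₁: its anode-to-cathode voltage is 11 − 12.3 = -1.3 V < 0.7 V, so it is off. The assumption is consistent.

Only D₂ conducts; I_R ≈ 1.5 mA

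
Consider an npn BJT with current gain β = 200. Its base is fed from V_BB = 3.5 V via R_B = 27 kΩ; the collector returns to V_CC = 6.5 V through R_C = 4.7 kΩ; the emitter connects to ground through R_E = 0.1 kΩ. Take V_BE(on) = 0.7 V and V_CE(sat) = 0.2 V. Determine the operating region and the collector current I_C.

Assume active: I_B = (3.5 − 0.7)/(27 + 201×0.1) = 0.0594 mA, I_C = β·I_B = 11.9 mA.
Then V_CE = 6.5 − 11.9×4.7 − 11.9×0.1 = -50.6 V < 0.2 V — the active assumption fails.
Re-solve with V_CE = 0.2 V. KCL at the emitter: V_E/R_E = (V_BB−0.7−V_E)/R_B + (V_CC−0.2−V_E)/R_C, giving V_E = 0.141 V.
I_C = (V_CC − 0.2 − V_E)/R_C = (6.3 − 0.141)/4.7 = 1.31 mA.
Check: I_B = (2.8 − 0.141)/27 = 0.0985 mA, and β·I_B = 19.7 mA > I_C, confirming saturation.

saturation; I_C ≈ 1.3 mA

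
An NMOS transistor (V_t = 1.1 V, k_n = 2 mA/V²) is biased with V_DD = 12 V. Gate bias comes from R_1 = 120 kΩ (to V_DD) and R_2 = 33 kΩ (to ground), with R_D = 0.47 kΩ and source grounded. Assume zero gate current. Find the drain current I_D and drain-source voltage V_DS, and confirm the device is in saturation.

V_G = V_DD·R_2/(R_1+R_2) = 12×33/153 = 2.59 V. With the source grounded, V_GS = V_G = 2.59 V.
Assume saturation: I_D = (k_n/2)(V_GS − V_t)² = (2/2)×(2.59 − 1.1)² = 1×1.49² = 2.21 mA.
V_DS = V_DD − I_D·R_D = 12 − 2.21×0.47 = 11 V.
Saturation requires V_DS ≥ V_GS − V_t = 1.49 V; 11 ≥ 1.49 ✓.

I_D ≈ 2.2 mA, V_DS ≈ 11 V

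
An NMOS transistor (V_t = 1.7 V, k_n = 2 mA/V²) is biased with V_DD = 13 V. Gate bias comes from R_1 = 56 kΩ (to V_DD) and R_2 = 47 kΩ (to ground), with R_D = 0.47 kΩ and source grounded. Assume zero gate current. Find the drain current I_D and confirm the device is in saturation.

V_G = V_DD·R_2/(R_1+R_2) = 13×47/103 = 5.93 V. With the source grounded, V_GS = V_G = 5.93 V.
Assume saturation: I_D = (k_n/2)(V_GS − V_t)² = (2/2)×(5.93 − 1.7)² = 1×4.23² = 17.9 mA.
V_DS = V_DD − I_D·R_D = 13 − 17.9×0.47 = 4.58 V.
Saturation requires V_DS ≥ V_GS − V_t = 4.23 V; 4.58 ≥ 4.23 ✓.

I_D ≈ 18 mA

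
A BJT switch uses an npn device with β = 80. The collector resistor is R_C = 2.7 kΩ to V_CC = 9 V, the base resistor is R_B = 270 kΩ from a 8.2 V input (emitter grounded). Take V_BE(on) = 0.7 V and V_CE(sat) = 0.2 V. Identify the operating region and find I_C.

Assume active. Base-emitter loop: I_B = (V_BB − V_BE)/R_B = (8.2 − 0.7)/270 = 0.0278 mA.
I_C = β·I_B = 80×0.0278 = 2.22 mA.
V_CE = V_CC − I_C·R_C = 9 − 2.22×2.7 = 3 V > V_CE(sat), so the active-region assumption holds.

active; I_C ≈ 2.2 mA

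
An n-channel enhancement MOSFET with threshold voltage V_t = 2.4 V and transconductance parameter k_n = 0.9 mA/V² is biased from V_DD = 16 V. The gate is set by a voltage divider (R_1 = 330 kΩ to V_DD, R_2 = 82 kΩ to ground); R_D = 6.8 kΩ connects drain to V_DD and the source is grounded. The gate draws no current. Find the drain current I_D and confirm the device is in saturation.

I_D ≈ 0.28 mA

V_G = V_DD·R_2/(R_1+R_2) = 16×82/412 = 3.18 V. With the source grounded, V_GS = V_G = 3.18 V.
Assume saturation: I_D = (k_n/2)(V_GS − V_t)² = (0.9/2)×(3.18 − 2.4)² = 0.45×0.784² = 0.277 mA.
V_DS = V_DD − I_D·R_D = 16 − 0.277×6.8 = 14.1 V.
Saturation requires V_DS ≥ V_GS − V_t = 0.784 V; 14.1 ≥ 0.784 ✓.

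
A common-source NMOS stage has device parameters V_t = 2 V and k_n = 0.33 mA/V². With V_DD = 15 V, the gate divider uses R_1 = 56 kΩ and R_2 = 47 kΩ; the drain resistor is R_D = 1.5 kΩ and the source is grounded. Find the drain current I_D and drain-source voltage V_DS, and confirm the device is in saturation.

V_G = V_DD·R_2/(R_1+R_2) = 15×47/103 = 6.84 V. With the source grounded, V_GS = V_G = 6.84 V.
Assume saturation: I_D = (k_n/2)(V_GS − V_t)² = (0.33/2)×(6.84 − 2)² = 0.165×4.84² = 3.87 mA.
V_DS = V_DD − I_D·R_D = 15 − 3.87×1.5 = 9.19 V.
Saturation requires V_DS ≥ V_GS − V_t = 4.84 V; 9.19 ≥ 4.84 ✓.

I_D ≈ 3.9 mA, V_DS ≈ 9.2 V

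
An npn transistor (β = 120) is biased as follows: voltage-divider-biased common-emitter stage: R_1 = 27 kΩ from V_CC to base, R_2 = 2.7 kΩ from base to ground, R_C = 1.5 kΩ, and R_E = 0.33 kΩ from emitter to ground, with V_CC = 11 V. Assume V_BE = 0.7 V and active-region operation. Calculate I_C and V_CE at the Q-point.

Thevenize the base divider: V_Th = V_CC·R_2/(R_1+R_2) = 11×2.7/29.7 = 1 V, R_Th = R_1‖R_2 = 2.45 kΩ.
Base-emitter loop: V_Th = I_B·R_Th + V_BE + (β+1)I_B·R_E, so I_B = (1 − 0.7) / (2.45 + 121×0.33) = 0.00708 mA.
I_C = β·I_B = 120×0.00708 = 0.849 mA, and I_E = (β+1)I_B = 0.856 mA.
V_CE = V_CC − I_C·R_C − I_E·R_E = 11 − 0.849×1.5 − 0.856×0.33 = 9.44 V.
V_CE = 9.44 V > 0.2 V confirms active-region operation.

I_C ≈ 0.85 mA, V_CE ≈ 9.4 V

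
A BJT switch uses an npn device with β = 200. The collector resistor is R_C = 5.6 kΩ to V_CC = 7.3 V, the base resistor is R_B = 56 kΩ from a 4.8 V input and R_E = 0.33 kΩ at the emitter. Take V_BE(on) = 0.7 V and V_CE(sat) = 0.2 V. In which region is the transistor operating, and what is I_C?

Assume active: I_B = (4.8 − 0.7)/(56 + 201×0.33) = 0.0335 mA, I_C = β·I_B = 6.7 mA.
Then V_CE = 7.3 − 6.7×5.6 − 6.74×0.33 = -32.5 V < 0.2 V — the active assumption fails.
Re-solve with V_CE = 0.2 V. KCL at the emitter: V_E/R_E = (V_BB−0.7−V_E)/R_B + (V_CC−0.2−V_E)/R_C, giving V_E = 0.416 V.
I_C = (V_CC − 0.2 − V_E)/R_C = (7.1 − 0.416)/5.6 = 1.19 mA.
Check: I_B = (4.1 − 0.416)/56 = 0.0658 mA, and β·I_B = 13.2 mA > I_C, confirming saturation.

saturation; I_C ≈ 1.2 mA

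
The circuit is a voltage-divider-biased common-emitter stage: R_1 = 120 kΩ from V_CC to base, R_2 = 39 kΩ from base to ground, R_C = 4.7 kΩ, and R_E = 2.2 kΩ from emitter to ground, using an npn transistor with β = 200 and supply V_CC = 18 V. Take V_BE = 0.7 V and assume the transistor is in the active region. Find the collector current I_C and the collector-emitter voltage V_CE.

I_C ≈ 1.6 mA, V_CE ≈ 7.1 V

Thevenize the base divider: V_Th = V_CC·R_2/(R_1+R_2) = 18×39/159 = 4.42 V, R_Th = R_1‖R_2 = 29.4 kΩ.
Base-emitter loop: V_Th = I_B·R_Th + V_BE + (β+1)I_B·R_E, so I_B = (4.42 − 0.7) / (29.4 + 201×2.2) = 0.00788 mA.
I_C = β·I_B = 200×0.00788 = 1.58 mA, and I_E = (β+1)I_B = 1.58 mA.
V_CE = V_CC − I_C·R_C − I_E·R_E = 18 − 1.58×4.7 − 1.58×2.2 = 7.11 V.
V_CE = 7.11 V > 0.2 V confirms active-region operation.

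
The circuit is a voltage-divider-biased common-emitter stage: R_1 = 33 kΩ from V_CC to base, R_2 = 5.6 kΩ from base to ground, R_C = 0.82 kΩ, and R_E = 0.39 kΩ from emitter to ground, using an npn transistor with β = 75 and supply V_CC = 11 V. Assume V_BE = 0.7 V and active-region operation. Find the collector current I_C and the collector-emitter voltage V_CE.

Thevenize the base divider: V_Th = V_CC·R_2/(R_1+R_2) = 11×5.6/38.6 = 1.6 V, R_Th = R_1‖R_2 = 4.79 kΩ.
Base-emitter loop: V_Th = I_B·R_Th + V_BE + (β+1)I_B·R_E, so I_B = (1.6 − 0.7) / (4.79 + 76×0.39) = 0.026 mA.
I_C = β·I_B = 75×0.026 = 1.95 mA, and I_E = (β+1)I_B = 1.98 mA.
V_CE = V_CC − I_C·R_C − I_E·R_E = 11 − 1.95×0.82 − 1.98×0.39 = 8.63 V.
V_CE = 8.63 V > 0.2 V confirms active-region operation.

I_C ≈ 2 mA, V_CE ≈ 8.6 V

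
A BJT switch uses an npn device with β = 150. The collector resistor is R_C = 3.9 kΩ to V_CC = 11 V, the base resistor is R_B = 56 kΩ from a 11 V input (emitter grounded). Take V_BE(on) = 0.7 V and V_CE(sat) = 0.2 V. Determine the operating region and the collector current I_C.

Assume active: I_B = (11 − 0.7)/56 = 0.184 mA, giving I_C = β·I_B = 27.6 mA.
But then V_CE = 11 − 27.6×3.9 = -96.6 V < V_CE(sat) = 0.2 V — impossible in the active region.
So the transistor is saturated. With V_CE = 0.2 V, I_C = (V_CC − 0.2)/R_C = 10.8/3.9 = 2.77 mA.
Check: β·I_B = 27.6 mA > I_C = 2.77 mA, confirming saturation.

saturation; I_C ≈ 2.8 mA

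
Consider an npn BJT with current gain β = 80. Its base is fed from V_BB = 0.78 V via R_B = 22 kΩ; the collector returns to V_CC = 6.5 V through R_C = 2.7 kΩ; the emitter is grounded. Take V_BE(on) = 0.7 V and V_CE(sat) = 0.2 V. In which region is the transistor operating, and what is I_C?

active; I_C ≈ 0.29 mA

Assume active. Base-emitter loop: I_B = (V_BB − V_BE)/R_B = (0.78 − 0.7)/22 = 0.00364 mA.
I_C = β·I_B = 80×0.00364 = 0.291 mA.
V_CE = V_CC − I_C·R_C = 6.5 − 0.291×2.7 = 5.71 V > V_CE(sat), so the active-region assumption holds.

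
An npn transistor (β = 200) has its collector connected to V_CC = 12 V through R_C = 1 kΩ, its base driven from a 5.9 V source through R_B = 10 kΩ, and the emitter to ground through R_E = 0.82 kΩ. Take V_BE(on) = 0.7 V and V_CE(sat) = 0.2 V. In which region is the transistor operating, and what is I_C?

Assume active. Base-emitter loop: I_B = (V_BB − V_BE)/(R_B + (β+1)R_E) = (5.9 − 0.7)/(10 + 201×0.82) = 0.0297 mA.
I_C = β·I_B = 200×0.0297 = 5.95 mA.
V_CE = V_CC − I_C·R_C − I_E·R_E = 12 − 5.95×1 − 5.98×0.82 = 1.15 V > V_CE(sat), so the active-region assumption holds.

active; I_C ≈ 5.9 mA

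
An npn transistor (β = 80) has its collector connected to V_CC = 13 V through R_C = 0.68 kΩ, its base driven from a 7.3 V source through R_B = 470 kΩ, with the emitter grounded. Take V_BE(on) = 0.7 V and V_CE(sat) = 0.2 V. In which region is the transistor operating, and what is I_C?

active; I_C ≈ 1.1 mA

Assume active. Base-emitter loop: I_B = (V_BB − V_BE)/R_B = (7.3 − 0.7)/470 = 0.014 mA.
I_C = β·I_B = 80×0.014 = 1.12 mA.
V_CE = V_CC − I_C·R_C = 13 − 1.12×0.68 = 12.2 V > V_CE(sat), so the active-region assumption holds.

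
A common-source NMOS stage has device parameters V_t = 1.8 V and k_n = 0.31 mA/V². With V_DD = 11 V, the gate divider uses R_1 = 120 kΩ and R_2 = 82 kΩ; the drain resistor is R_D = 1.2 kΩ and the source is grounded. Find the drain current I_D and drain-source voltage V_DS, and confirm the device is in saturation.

I_D ≈ 1.1 mA, V_DS ≈ 9.7 V

V_G = V_DD·R_2/(R_1+R_2) = 11×82/202 = 4.47 V. With the source grounded, V_GS = V_G = 4.47 V.
Assume saturation: I_D = (k_n/2)(V_GS − V_t)² = (0.31/2)×(4.47 − 1.8)² = 0.155×2.67² = 1.1 mA.
V_DS = V_DD − I_D·R_D = 11 − 1.1×1.2 = 9.68 V.
Saturation requires V_DS ≥ V_GS − V_t = 2.67 V; 9.68 ≥ 2.67 ✓.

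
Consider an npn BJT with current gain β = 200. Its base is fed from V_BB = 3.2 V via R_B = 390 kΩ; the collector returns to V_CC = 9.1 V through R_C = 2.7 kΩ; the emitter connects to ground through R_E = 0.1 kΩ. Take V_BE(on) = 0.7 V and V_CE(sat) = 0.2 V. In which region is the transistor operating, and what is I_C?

Assume active. Base-emitter loop: I_B = (V_BB − V_BE)/(R_B + (β+1)R_E) = (3.2 − 0.7)/(390 + 201×0.1) = 0.0061 mA.
I_C = β·I_B = 200×0.0061 = 1.22 mA.
V_CE = V_CC − I_C·R_C − I_E·R_E = 9.1 − 1.22×2.7 − 1.23×0.1 = 5.69 V > V_CE(sat), so the active-region assumption holds.

active; I_C ≈ 1.2 mA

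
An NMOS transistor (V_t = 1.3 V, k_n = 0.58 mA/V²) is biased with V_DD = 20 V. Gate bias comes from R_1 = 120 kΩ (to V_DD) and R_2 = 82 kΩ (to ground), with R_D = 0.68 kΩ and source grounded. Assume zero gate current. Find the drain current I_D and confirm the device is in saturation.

I_D ≈ 13 mA

V_G = V_DD·R_2/(R_1+R_2) = 20×82/202 = 8.12 V. With the source grounded, V_GS = V_G = 8.12 V.
Assume saturation: I_D = (k_n/2)(V_GS − V_t)² = (0.58/2)×(8.12 − 1.3)² = 0.29×6.82² = 13.5 mA.
V_DS = V_DD − I_D·R_D = 20 − 13.5×0.68 = 10.8 V.
Saturation requires V_DS ≥ V_GS − V_t = 6.82 V; 10.8 ≥ 6.82 ✓.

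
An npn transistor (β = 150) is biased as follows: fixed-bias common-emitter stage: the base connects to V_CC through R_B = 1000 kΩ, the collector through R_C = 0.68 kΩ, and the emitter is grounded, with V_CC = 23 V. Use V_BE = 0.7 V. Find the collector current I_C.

Base loop: V_CC = I_B·R_B + V_BE, so I_B = (23 − 0.7)/1000 kΩ = 0.0223 mA.
In the active region I_C = β·I_B = 150 × 0.0223 = 3.35 mA.
Collector loop: V_CE = V_CC − I_C·R_C = 23 − 3.35×0.68 = 20.7 V.
Since V_CE = 20.7 V > V_CE(sat) ≈ 0.2 V, the transistor is in the active region as assumed.

I_C ≈ 3.3 mA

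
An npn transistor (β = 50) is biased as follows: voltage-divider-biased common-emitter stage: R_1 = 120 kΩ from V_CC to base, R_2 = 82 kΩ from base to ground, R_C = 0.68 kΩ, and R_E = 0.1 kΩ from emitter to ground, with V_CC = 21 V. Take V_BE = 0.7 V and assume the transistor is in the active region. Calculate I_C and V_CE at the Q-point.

Thevenize the base divider: V_Th = V_CC·R_2/(R_1+R_2) = 21×82/202 = 8.52 V, R_Th = R_1‖R_2 = 48.7 kΩ.
Base-emitter loop: V_Th = I_B·R_Th + V_BE + (β+1)I_B·R_E, so I_B = (8.52 − 0.7) / (48.7 + 51×0.1) = 0.145 mA.
I_C = β·I_B = 50×0.145 = 7.27 mA, and I_E = (β+1)I_B = 7.42 mA.
V_CE = V_CC − I_C·R_C − I_E·R_E = 21 − 7.27×0.68 − 7.42×0.1 = 15.3 V.
V_CE = 15.3 V > 0.2 V confirms active-region operation.

I_C ≈ 7.3 mA, V_CE ≈ 15 V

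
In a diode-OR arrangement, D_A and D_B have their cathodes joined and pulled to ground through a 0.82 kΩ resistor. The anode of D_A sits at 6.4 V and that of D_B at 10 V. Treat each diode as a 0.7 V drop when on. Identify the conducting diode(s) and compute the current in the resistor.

Only D_B conducts; I_R ≈ 11 mA

Assume both conduct. Then node N would need to be at both 6.4−0.7 = 5.7 V and 10−0.7 = 9.3 V, which is impossible.
Assume only D_B conducts: V_N = 10 − 0.7 = 9.3 V, so I_R = 9.3/0.82 = 11.3 mA.
Check D_A: its anode-to-cathode voltage is 6.4 − 9.3 = -2.9 V < 0.7 V, so it is off. The assumption is consistent.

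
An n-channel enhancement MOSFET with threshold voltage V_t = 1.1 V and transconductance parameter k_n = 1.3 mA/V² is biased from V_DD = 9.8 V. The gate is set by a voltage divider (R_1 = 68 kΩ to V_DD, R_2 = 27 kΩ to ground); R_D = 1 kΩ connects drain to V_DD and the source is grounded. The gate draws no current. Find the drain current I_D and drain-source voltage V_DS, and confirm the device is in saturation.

V_G = V_DD·R_2/(R_1+R_2) = 9.8×27/95 = 2.79 V. With the source grounded, V_GS = V_G = 2.79 V.
Assume saturation: I_D = (k_n/2)(V_GS − V_t)² = (1.3/2)×(2.79 − 1.1)² = 0.65×1.69² = 1.85 mA.
V_DS = V_DD − I_D·R_D = 9.8 − 1.85×1 = 7.95 V.
Saturation requires V_DS ≥ V_GS − V_t = 1.69 V; 7.95 ≥ 1.69 ✓.

I_D ≈ 1.8 mA, V_DS ≈ 8 V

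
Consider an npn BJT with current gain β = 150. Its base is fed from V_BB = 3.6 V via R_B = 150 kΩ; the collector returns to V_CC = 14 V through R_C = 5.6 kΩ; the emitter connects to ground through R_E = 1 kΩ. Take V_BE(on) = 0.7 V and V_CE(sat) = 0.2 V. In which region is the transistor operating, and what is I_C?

Assume active. Base-emitter loop: I_B = (V_BB − V_BE)/(R_B + (β+1)R_E) = (3.6 − 0.7)/(150 + 151×1) = 0.00963 mA.
I_C = β·I_B = 150×0.00963 = 1.45 mA.
V_CE = V_CC − I_C·R_C − I_E·R_E = 14 − 1.45×5.6 − 1.45×1 = 4.45 V > V_CE(sat), so the active-region assumption holds.

active; I_C ≈ 1.4 mA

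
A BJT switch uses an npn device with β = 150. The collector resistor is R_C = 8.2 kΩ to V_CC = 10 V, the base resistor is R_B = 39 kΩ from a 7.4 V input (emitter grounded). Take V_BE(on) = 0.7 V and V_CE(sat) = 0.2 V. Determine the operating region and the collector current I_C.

Assume active: I_B = (7.4 − 0.7)/39 = 0.172 mA, giving I_C = β·I_B = 25.8 mA.
But then V_CE = 10 − 25.8×8.2 = -201 V < V_CE(sat) = 0.2 V — impossible in the active region.
So the transistor is saturated. With V_CE = 0.2 V, I_C = (V_CC − 0.2)/R_C = 9.8/8.2 = 1.2 mA.
Check: β·I_B = 25.8 mA > I_C = 1.2 mA, confirming saturation.

saturation; I_C ≈ 1.2 mA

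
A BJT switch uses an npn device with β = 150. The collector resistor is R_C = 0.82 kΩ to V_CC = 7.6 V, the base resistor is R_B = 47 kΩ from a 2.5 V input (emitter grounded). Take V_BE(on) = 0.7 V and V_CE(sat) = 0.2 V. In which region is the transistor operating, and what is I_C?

Assume active. Base-emitter loop: I_B = (V_BB − V_BE)/R_B = (2.5 − 0.7)/47 = 0.0383 mA.
I_C = β·I_B = 150×0.0383 = 5.74 mA.
V_CE = V_CC − I_C·R_C = 7.6 − 5.74×0.82 = 2.89 V > V_CE(sat), so the active-region assumption holds.

active; I_C ≈ 5.7 mA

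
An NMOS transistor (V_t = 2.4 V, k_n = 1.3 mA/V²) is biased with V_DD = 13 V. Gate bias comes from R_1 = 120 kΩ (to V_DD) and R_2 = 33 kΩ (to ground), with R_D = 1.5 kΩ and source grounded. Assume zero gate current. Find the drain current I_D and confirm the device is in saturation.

I_D ≈ 0.11 mA

V_G = V_DD·R_2/(R_1+R_2) = 13×33/153 = 2.8 V. With the source grounded, V_GS = V_G = 2.8 V.
Assume saturation: I_D = (k_n/2)(V_GS − V_t)² = (1.3/2)×(2.8 − 2.4)² = 0.65×0.404² = 0.106 mA.
V_DS = V_DD − I_D·R_D = 13 − 0.106×1.5 = 12.8 V.
Saturation requires V_DS ≥ V_GS − V_t = 0.404 V; 12.8 ≥ 0.404 ✓.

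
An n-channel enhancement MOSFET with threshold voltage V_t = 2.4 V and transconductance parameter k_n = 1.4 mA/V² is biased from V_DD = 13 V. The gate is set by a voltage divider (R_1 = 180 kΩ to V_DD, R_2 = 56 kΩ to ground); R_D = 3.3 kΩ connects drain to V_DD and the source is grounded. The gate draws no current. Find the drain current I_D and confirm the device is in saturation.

V_G = V_DD·R_2/(R_1+R_2) = 13×56/236 = 3.08 V. With the source grounded, V_GS = V_G = 3.08 V.
Assume saturation: I_D = (k_n/2)(V_GS − V_t)² = (1.4/2)×(3.08 − 2.4)² = 0.7×0.685² = 0.328 mA.
V_DS = V_DD − I_D·R_D = 13 − 0.328×3.3 = 11.9 V.
Saturation requires V_DS ≥ V_GS − V_t = 0.685 V; 11.9 ≥ 0.685 ✓.

I_D ≈ 0.33 mA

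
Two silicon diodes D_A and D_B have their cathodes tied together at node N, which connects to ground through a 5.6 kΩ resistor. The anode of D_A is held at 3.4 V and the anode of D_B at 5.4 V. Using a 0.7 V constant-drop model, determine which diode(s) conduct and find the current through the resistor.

Only D_B conducts; I_R ≈ 0.84 mA

Assume both conduct. Then node N would need to be at both 3.4−0.7 = 2.7 V and 5.4−0.7 = 4.7 V, which is impossible.
Assume only D_B conducts: V_N = 5.4 − 0.7 = 4.7 V, so I_R = 4.7/5.6 = 0.839 mA.
Check D_A: its anode-to-cathode voltage is 3.4 − 4.7 = -1.3 V < 0.7 V, so it is off. The assumption is consistent.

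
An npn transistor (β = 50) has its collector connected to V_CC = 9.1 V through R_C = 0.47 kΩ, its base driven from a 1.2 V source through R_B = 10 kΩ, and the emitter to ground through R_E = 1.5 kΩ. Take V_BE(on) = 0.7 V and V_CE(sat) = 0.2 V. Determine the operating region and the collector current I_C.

active; I_C ≈ 0.29 mA

Assume active. Base-emitter loop: I_B = (V_BB − V_BE)/(R_B + (β+1)R_E) = (1.2 − 0.7)/(10 + 51×1.5) = 0.00578 mA.
I_C = β·I_B = 50×0.00578 = 0.289 mA.
V_CE = V_CC − I_C·R_C − I_E·R_E = 9.1 − 0.289×0.47 − 0.295×1.5 = 8.52 V > V_CE(sat), so the active-region assumption holds.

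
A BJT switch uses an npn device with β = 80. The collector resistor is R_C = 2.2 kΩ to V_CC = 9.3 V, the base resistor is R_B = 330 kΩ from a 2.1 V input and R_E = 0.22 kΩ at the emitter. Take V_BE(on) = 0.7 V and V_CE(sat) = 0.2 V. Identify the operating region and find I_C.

active; I_C ≈ 0.32 mA

Assume active. Base-emitter loop: I_B = (V_BB − V_BE)/(R_B + (β+1)R_E) = (2.1 − 0.7)/(330 + 81×0.22) = 0.00403 mA.
I_C = β·I_B = 80×0.00403 = 0.322 mA.
V_CE = V_CC − I_C·R_C − I_E·R_E = 9.3 − 0.322×2.2 − 0.326×0.22 = 8.52 V > V_CE(sat), so the active-region assumption holds.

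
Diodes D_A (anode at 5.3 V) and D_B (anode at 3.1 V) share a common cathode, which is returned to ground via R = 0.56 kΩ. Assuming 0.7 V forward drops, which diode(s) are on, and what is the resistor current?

Assume both conduct. Then node N would need to be at both 5.3−0.7 = 4.6 V and 3.1−0.7 = 2.4 V, which is impossible.
Assume only D_A conducts: V_N = 5.3 − 0.7 = 4.6 V, so I_R = 4.6/0.56 = 8.21 mA.
Check D_B: its anode-to-cathode voltage is 3.1 − 4.6 = -1.5 V < 0.7 V, so it is off. The assumption is consistent.

Only D_A conducts; I_R ≈ 8.2 mA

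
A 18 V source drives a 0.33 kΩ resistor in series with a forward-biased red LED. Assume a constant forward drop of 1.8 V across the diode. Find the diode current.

I ≈ 49 mA

KVL around the loop: 18 = V_D + I·R = 1.8 + I × 0.33 kΩ.
So I = (18 − 1.8) / 0.33 kΩ = 16.2 / 0.33 = 49.1 mA.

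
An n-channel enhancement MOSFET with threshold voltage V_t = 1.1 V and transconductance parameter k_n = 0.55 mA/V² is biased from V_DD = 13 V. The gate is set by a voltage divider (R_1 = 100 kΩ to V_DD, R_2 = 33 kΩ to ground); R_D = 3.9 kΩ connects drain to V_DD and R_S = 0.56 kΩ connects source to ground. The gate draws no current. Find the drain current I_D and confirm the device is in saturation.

I_D ≈ 0.78 mA

V_G = V_DD·R_2/(R_1+R_2) = 13×33/133 = 3.23 V.
Assume saturation: I_D = (k_n/2)(V_GS − V_t)² with V_GS = V_G − I_D·R_S = 3.23 − 0.56·I_D.
Substituting gives 0.0862·I_D² − 1.65·I_D + 1.24 = 0, with roots I_D = 0.783 or 18.4 mA.
The root I_D = 18.4 mA gives V_GS = -7.08 V ≤ V_t, so take I_D = 0.783 mA.
Then V_GS = 2.79 V and V_DS = V_DD − I_D(R_D+R_S) = 13 − 0.783×4.46 = 9.51 V.
Saturation requires V_DS ≥ V_GS − V_t = 1.69 V; 9.51 ≥ 1.69 ✓.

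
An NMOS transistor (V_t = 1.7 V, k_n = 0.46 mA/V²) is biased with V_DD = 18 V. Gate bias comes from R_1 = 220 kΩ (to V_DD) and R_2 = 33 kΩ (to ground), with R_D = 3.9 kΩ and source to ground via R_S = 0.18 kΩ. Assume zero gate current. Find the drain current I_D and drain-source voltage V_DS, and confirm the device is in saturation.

I_D ≈ 0.092 mA, V_DS ≈ 18 V

V_G = V_DD·R_2/(R_1+R_2) = 18×33/253 = 2.35 V.
Assume saturation: I_D = (k_n/2)(V_GS − V_t)² with V_GS = V_G − I_D·R_S = 2.35 − 0.18·I_D.
Substituting gives 0.00745·I_D² − 1.05·I_D + 0.0965 = 0, with roots I_D = 0.0917 or 141 mA.
The root I_D = 141 mA gives V_GS = -23.1 V ≤ V_t, so take I_D = 0.0917 mA.
Then V_GS = 2.33 V and V_DS = V_DD − I_D(R_D+R_S) = 18 − 0.0917×4.08 = 17.6 V.
Saturation requires V_DS ≥ V_GS − V_t = 0.631 V; 17.6 ≥ 0.631 ✓.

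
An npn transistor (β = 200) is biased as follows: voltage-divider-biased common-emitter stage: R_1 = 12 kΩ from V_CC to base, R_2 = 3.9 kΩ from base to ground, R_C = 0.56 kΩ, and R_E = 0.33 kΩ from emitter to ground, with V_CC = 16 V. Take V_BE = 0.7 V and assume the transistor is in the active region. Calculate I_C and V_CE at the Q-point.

Thevenize the base divider: V_Th = V_CC·R_2/(R_1+R_2) = 16×3.9/15.9 = 3.92 V, R_Th = R_1‖R_2 = 2.94 kΩ.
Base-emitter loop: V_Th = I_B·R_Th + V_BE + (β+1)I_B·R_E, so I_B = (3.92 − 0.7) / (2.94 + 201×0.33) = 0.0465 mA.
I_C = β·I_B = 200×0.0465 = 9.31 mA, and I_E = (β+1)I_B = 9.36 mA.
V_CE = V_CC − I_C·R_C − I_E·R_E = 16 − 9.31×0.56 − 9.36×0.33 = 7.7 V.
V_CE = 7.7 V > 0.2 V confirms active-region operation.

I_C ≈ 9.3 mA, V_CE ≈ 7.7 V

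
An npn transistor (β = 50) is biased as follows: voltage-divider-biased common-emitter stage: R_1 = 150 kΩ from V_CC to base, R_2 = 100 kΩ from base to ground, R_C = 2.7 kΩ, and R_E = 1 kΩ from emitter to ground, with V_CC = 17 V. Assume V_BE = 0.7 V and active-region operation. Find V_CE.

Thevenize the base divider: V_Th = V_CC·R_2/(R_1+R_2) = 17×100/250 = 6.8 V, R_Th = R_1‖R_2 = 60 kΩ.
Base-emitter loop: V_Th = I_B·R_Th + V_BE + (β+1)I_B·R_E, so I_B = (6.8 − 0.7) / (60 + 51×1) = 0.055 mA.
I_C = β·I_B = 50×0.055 = 2.75 mA, and I_E = (β+1)I_B = 2.8 mA.
V_CE = V_CC − I_C·R_C − I_E·R_E = 17 − 2.75×2.7 − 2.8×1 = 6.78 V.
V_CE = 6.78 V > 0.2 V confirms active-region operation.

V_CE ≈ 6.8 V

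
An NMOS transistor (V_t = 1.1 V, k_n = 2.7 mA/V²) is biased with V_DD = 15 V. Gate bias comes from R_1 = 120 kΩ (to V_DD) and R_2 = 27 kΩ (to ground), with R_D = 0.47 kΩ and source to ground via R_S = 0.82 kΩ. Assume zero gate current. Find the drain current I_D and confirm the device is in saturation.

I_D ≈ 0.98 mA

V_G = V_DD·R_2/(R_1+R_2) = 15×27/147 = 2.76 V.
Assume saturation: I_D = (k_n/2)(V_GS − V_t)² with V_GS = V_G − I_D·R_S = 2.76 − 0.82·I_D.
Substituting gives 0.908·I_D² − 4.66·I_D + 3.7 = 0, with roots I_D = 0.98 or 4.16 mA.
The root I_D = 4.16 mA gives V_GS = -0.655 V ≤ V_t, so take I_D = 0.98 mA.
Then V_GS = 1.95 V and V_DS = V_DD − I_D(R_D+R_S) = 15 − 0.98×1.29 = 13.7 V.
Saturation requires V_DS ≥ V_GS − V_t = 0.852 V; 13.7 ≥ 0.852 ✓.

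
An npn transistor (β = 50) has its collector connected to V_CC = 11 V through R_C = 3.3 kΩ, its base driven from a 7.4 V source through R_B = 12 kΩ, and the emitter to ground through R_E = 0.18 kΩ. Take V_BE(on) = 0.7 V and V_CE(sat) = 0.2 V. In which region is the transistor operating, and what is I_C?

Assume active: I_B = (7.4 − 0.7)/(12 + 51×0.18) = 0.316 mA, I_C = β·I_B = 15.8 mA.
Then V_CE = 11 − 15.8×3.3 − 16.1×0.18 = -44.1 V < 0.2 V — the active assumption fails.
Re-solve with V_CE = 0.2 V. KCL at the emitter: V_E/R_E = (V_BB−0.7−V_E)/R_B + (V_CC−0.2−V_E)/R_C, giving V_E = 0.645 V.
I_C = (V_CC − 0.2 − V_E)/R_C = (10.8 − 0.645)/3.3 = 3.08 mA.
Check: I_B = (6.7 − 0.645)/12 = 0.505 mA, and β·I_B = 25.2 mA > I_C, confirming saturation.

saturation; I_C ≈ 3.1 mA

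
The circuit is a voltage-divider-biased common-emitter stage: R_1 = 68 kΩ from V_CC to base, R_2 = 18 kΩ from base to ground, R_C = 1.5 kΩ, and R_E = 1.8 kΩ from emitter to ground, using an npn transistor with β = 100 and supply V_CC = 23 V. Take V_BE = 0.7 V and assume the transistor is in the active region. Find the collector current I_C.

I_C ≈ 2.1 mA

Thevenize the base divider: V_Th = V_CC·R_2/(R_1+R_2) = 23×18/86 = 4.81 V, R_Th = R_1‖R_2 = 14.2 kΩ.
Base-emitter loop: V_Th = I_B·R_Th + V_BE + (β+1)I_B·R_E, so I_B = (4.81 − 0.7) / (14.2 + 101×1.8) = 0.021 mA.
I_C = β·I_B = 100×0.021 = 2.1 mA, and I_E = (β+1)I_B = 2.12 mA.
V_CE = V_CC − I_C·R_C − I_E·R_E = 23 − 2.1×1.5 − 2.12×1.8 = 16 V.
V_CE = 16 V > 0.2 V confirms active-region operation.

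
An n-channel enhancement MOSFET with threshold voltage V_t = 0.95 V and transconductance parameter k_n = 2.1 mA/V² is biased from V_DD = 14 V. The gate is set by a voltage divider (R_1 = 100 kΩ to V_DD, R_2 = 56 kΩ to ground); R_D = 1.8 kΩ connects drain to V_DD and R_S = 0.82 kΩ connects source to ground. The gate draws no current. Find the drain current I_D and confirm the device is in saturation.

V_G = V_DD·R_2/(R_1+R_2) = 14×56/156 = 5.03 V.
Assume saturation: I_D = (k_n/2)(V_GS − V_t)² with V_GS = V_G − I_D·R_S = 5.03 − 0.82·I_D.
Substituting gives 0.706·I_D² − 8.02·I_D + 17.4 = 0, with roots I_D = 2.93 or 8.42 mA.
The root I_D = 8.42 mA gives V_GS = -1.88 V ≤ V_t, so take I_D = 2.93 mA.
Then V_GS = 2.62 V and V_DS = V_DD − I_D(R_D+R_S) = 14 − 2.93×2.62 = 6.32 V.
Saturation requires V_DS ≥ V_GS − V_t = 1.67 V; 6.32 ≥ 1.67 ✓.

I_D ≈ 2.9 mA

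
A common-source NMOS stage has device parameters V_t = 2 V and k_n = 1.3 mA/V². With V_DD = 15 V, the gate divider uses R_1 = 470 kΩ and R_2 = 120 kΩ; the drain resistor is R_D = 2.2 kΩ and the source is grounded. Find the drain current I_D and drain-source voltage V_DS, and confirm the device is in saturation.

V_G = V_DD·R_2/(R_1+R_2) = 15×120/590 = 3.05 V. With the source grounded, V_GS = V_G = 3.05 V.
Assume saturation: I_D = (k_n/2)(V_GS − V_t)² = (1.3/2)×(3.05 − 2)² = 0.65×1.05² = 0.718 mA.
V_DS = V_DD − I_D·R_D = 15 − 0.718×2.2 = 13.4 V.
Saturation requires V_DS ≥ V_GS − V_t = 1.05 V; 13.4 ≥ 1.05 ✓.

I_D ≈ 0.72 mA, V_DS ≈ 13 V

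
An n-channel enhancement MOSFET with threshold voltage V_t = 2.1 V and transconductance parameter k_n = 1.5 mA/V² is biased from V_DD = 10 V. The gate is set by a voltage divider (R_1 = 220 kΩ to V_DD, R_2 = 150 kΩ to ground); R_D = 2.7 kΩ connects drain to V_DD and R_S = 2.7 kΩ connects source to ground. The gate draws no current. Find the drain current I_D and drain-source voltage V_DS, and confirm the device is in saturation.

V_G = V_DD·R_2/(R_1+R_2) = 10×150/370 = 4.05 V.
Assume saturation: I_D = (k_n/2)(V_GS − V_t)² with V_GS = V_G − I_D·R_S = 4.05 − 2.7·I_D.
Substituting gives 5.47·I_D² − 8.91·I_D + 2.86 = 0, with roots I_D = 0.44 or 1.19 mA.
The root I_D = 1.19 mA gives V_GS = 0.84 V ≤ V_t, so take I_D = 0.44 mA.
Then V_GS = 2.87 V and V_DS = V_DD − I_D(R_D+R_S) = 10 − 0.44×5.4 = 7.62 V.
Saturation requires V_DS ≥ V_GS − V_t = 0.766 V; 7.62 ≥ 0.766 ✓.

I_D ≈ 0.44 mA, V_DS ≈ 7.6 V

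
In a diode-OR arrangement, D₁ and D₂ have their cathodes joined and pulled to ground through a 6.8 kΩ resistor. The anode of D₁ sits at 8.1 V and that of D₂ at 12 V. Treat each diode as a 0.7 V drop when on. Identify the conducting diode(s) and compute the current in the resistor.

Assume both conduct. Then node N would need to be at both 8.1−0.7 = 7.4 V and 12−0.7 = 11.3 V, which is impossible.
Assume only D₂ conducts: V_N = 12 − 0.7 = 11.3 V, so I_R = 11.3/6.8 = 1.66 mA.
Check D₁: its anode-to-cathode voltage is 8.1 − 11.3 = -3.2 V < 0.7 V, so it is off. The assumption is consistent.

Only D₂ conducts; I_R ≈ 1.7 mA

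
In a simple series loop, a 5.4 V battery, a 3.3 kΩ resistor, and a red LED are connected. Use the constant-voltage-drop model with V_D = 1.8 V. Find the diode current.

KVL around the loop: 5.4 = V_D + I·R = 1.8 + I × 3.3 kΩ.
So I = (5.4 − 1.8) / 3.3 kΩ = 3.6 / 3.3 = 1.09 mA.

I ≈ 1.1 mA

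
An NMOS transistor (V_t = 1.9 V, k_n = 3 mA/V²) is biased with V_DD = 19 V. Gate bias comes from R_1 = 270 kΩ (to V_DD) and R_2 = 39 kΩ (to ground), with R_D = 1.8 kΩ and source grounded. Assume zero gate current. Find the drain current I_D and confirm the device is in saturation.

V_G = V_DD·R_2/(R_1+R_2) = 19×39/309 = 2.4 V. With the source grounded, V_GS = V_G = 2.4 V.
Assume saturation: I_D = (k_n/2)(V_GS − V_t)² = (3/2)×(2.4 − 1.9)² = 1.5×0.498² = 0.372 mA.
V_DS = V_DD − I_D·R_D = 19 − 0.372×1.8 = 18.3 V.
Saturation requires V_DS ≥ V_GS − V_t = 0.498 V; 18.3 ≥ 0.498 ✓.

I_D ≈ 0.37 mA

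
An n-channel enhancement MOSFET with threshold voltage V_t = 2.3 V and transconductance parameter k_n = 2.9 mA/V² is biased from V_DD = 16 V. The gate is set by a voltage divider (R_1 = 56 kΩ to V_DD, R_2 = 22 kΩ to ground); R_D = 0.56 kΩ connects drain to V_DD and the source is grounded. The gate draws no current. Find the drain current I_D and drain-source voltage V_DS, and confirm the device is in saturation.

I_D ≈ 7.1 mA, V_DS ≈ 12 V

V_G = V_DD·R_2/(R_1+R_2) = 16×22/78 = 4.51 V. With the source grounded, V_GS = V_G = 4.51 V.
Assume saturation: I_D = (k_n/2)(V_GS − V_t)² = (2.9/2)×(4.51 − 2.3)² = 1.45×2.21² = 7.1 mA.
V_DS = V_DD − I_D·R_D = 16 − 7.1×0.56 = 12 V.
Saturation requires V_DS ≥ V_GS − V_t = 2.21 V; 12 ≥ 2.21 ✓.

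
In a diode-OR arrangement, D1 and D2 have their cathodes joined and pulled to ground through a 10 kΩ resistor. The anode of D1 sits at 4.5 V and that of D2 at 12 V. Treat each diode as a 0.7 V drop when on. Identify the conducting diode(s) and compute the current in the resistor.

Only D2 conducts; I_R ≈ 1.1 mA

Assume both conduct. Then node N would need to be at both 4.5−0.7 = 3.8 V and 12−0.7 = 11.3 V, which is impossible.
Assume only D2 conducts: V_N = 12 − 0.7 = 11.3 V, so I_R = 11.3/10 = 1.13 mA.
Check D1: its anode-to-cathode voltage is 4.5 − 11.3 = -6.8 V < 0.7 V, so it is off. The assumption is consistent.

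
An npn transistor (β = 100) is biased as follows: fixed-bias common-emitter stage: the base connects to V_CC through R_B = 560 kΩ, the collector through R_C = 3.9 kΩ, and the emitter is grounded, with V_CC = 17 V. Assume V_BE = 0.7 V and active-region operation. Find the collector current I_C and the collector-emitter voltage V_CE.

Base loop: V_CC = I_B·R_B + V_BE, so I_B = (17 − 0.7)/560 kΩ = 0.0291 mA.
In the active region I_C = β·I_B = 100 × 0.0291 = 2.91 mA.
Collector loop: V_CE = V_CC − I_C·R_C = 17 − 2.91×3.9 = 5.65 V.
Since V_CE = 5.65 V > V_CE(sat) ≈ 0.2 V, the transistor is in the active region as assumed.

I_C ≈ 2.9 mA, V_CE ≈ 5.6 V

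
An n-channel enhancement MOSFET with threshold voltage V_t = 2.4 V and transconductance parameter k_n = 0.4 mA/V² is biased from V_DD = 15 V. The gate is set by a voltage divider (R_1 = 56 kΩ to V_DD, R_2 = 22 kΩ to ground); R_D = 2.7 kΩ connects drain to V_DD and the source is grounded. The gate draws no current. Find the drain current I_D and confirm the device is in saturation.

I_D ≈ 0.67 mA

V_G = V_DD·R_2/(R_1+R_2) = 15×22/78 = 4.23 V. With the source grounded, V_GS = V_G = 4.23 V.
Assume saturation: I_D = (k_n/2)(V_GS − V_t)² = (0.4/2)×(4.23 − 2.4)² = 0.2×1.83² = 0.67 mA.
V_DS = V_DD − I_D·R_D = 15 − 0.67×2.7 = 13.2 V.
Saturation requires V_DS ≥ V_GS − V_t = 1.83 V; 13.2 ≥ 1.83 ✓.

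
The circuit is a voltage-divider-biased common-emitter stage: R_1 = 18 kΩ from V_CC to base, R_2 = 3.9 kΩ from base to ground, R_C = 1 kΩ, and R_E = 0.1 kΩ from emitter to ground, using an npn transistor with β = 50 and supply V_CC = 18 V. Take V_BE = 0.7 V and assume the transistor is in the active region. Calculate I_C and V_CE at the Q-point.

I_C ≈ 15 mA, V_CE ≈ 1.4 V

Thevenize the base divider: V_Th = V_CC·R_2/(R_1+R_2) = 18×3.9/21.9 = 3.21 V, R_Th = R_1‖R_2 = 3.21 kΩ.
Base-emitter loop: V_Th = I_B·R_Th + V_BE + (β+1)I_B·R_E, so I_B = (3.21 − 0.7) / (3.21 + 51×0.1) = 0.302 mA.
I_C = β·I_B = 50×0.302 = 15.1 mA, and I_E = (β+1)I_B = 15.4 mA.
V_CE = V_CC − I_C·R_C − I_E·R_E = 18 − 15.1×1 − 15.4×0.1 = 1.38 V.
V_CE = 1.38 V > 0.2 V confirms active-region operation.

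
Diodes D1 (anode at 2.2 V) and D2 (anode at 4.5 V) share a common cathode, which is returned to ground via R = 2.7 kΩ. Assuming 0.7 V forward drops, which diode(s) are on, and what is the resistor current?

Only D2 conducts; I_R ≈ 1.4 mA

Assume both conduct. Then node N would need to be at both 2.2−0.7 = 1.5 V and 4.5−0.7 = 3.8 V, which is impossible.
Assume only D2 conducts: V_N = 4.5 − 0.7 = 3.8 V, so I_R = 3.8/2.7 = 1.41 mA.
Check D1: its anode-to-cathode voltage is 2.2 − 3.8 = -1.6 V < 0.7 V, so it is off. The assumption is consistent.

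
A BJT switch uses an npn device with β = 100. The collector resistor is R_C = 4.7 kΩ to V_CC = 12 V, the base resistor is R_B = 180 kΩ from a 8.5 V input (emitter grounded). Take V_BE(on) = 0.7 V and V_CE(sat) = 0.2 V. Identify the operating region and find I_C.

saturation; I_C ≈ 2.5 mA

Assume active: I_B = (8.5 − 0.7)/180 = 0.0433 mA, giving I_C = β·I_B = 4.33 mA.
But then V_CE = 12 − 4.33×4.7 = -8.37 V < V_CE(sat) = 0.2 V — impossible in the active region.
So the transistor is saturated. With V_CE = 0.2 V, I_C = (V_CC − 0.2)/R_C = 11.8/4.7 = 2.51 mA.
Check: β·I_B = 4.33 mA > I_C = 2.51 mA, confirming saturation.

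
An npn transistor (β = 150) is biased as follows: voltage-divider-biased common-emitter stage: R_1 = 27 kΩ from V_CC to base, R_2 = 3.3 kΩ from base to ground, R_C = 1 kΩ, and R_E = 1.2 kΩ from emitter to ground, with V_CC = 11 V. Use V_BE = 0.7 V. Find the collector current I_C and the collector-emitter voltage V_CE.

I_C ≈ 0.41 mA, V_CE ≈ 10 V

Thevenize the base divider: V_Th = V_CC·R_2/(R_1+R_2) = 11×3.3/30.3 = 1.2 V, R_Th = R_1‖R_2 = 2.94 kΩ.
Base-emitter loop: V_Th = I_B·R_Th + V_BE + (β+1)I_B·R_E, so I_B = (1.2 − 0.7) / (2.94 + 151×1.2) = 0.0027 mA.
I_C = β·I_B = 150×0.0027 = 0.406 mA, and I_E = (β+1)I_B = 0.408 mA.
V_CE = V_CC − I_C·R_C − I_E·R_E = 11 − 0.406×1 − 0.408×1.2 = 10.1 V.
V_CE = 10.1 V > 0.2 V confirms active-region operation.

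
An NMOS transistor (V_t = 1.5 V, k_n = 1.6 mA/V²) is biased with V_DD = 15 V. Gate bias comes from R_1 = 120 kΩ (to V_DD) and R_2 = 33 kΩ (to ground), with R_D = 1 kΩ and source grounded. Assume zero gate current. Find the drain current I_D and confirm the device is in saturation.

V_G = V_DD·R_2/(R_1+R_2) = 15×33/153 = 3.24 V. With the source grounded, V_GS = V_G = 3.24 V.
Assume saturation: I_D = (k_n/2)(V_GS − V_t)² = (1.6/2)×(3.24 − 1.5)² = 0.8×1.74² = 2.41 mA.
V_DS = V_DD − I_D·R_D = 15 − 2.41×1 = 12.6 V.
Saturation requires V_DS ≥ V_GS − V_t = 1.74 V; 12.6 ≥ 1.74 ✓.

I_D ≈ 2.4 mA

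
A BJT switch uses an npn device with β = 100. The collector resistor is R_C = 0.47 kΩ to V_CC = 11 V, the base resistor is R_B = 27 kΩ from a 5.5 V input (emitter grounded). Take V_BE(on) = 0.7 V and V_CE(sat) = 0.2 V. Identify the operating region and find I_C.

active; I_C ≈ 18 mA

Assume active. Base-emitter loop: I_B = (V_BB − V_BE)/R_B = (5.5 − 0.7)/27 = 0.178 mA.
I_C = β·I_B = 100×0.178 = 17.8 mA.
V_CE = V_CC − I_C·R_C = 11 − 17.8×0.47 = 2.64 V > V_CE(sat), so the active-region assumption holds.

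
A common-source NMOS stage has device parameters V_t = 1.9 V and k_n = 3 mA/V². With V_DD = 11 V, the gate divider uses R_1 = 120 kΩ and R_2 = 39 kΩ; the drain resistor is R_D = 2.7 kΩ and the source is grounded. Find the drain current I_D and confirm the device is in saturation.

I_D ≈ 0.96 mA

V_G = V_DD·R_2/(R_1+R_2) = 11×39/159 = 2.7 V. With the source grounded, V_GS = V_G = 2.7 V.
Assume saturation: I_D = (k_n/2)(V_GS − V_t)² = (3/2)×(2.7 − 1.9)² = 1.5×0.798² = 0.955 mA.
V_DS = V_DD − I_D·R_D = 11 − 0.955×2.7 = 8.42 V.
Saturation requires V_DS ≥ V_GS − V_t = 0.798 V; 8.42 ≥ 0.798 ✓.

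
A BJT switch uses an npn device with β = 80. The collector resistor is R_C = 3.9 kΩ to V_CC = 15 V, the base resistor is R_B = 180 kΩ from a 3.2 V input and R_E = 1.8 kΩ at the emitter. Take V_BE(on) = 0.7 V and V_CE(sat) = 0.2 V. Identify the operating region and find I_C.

active; I_C ≈ 0.61 mA

Assume active. Base-emitter loop: I_B = (V_BB − V_BE)/(R_B + (β+1)R_E) = (3.2 − 0.7)/(180 + 81×1.8) = 0.00767 mA.
I_C = β·I_B = 80×0.00767 = 0.614 mA.
V_CE = V_CC − I_C·R_C − I_E·R_E = 15 − 0.614×3.9 − 0.622×1.8 = 11.5 V > V_CE(sat), so the active-region assumption holds.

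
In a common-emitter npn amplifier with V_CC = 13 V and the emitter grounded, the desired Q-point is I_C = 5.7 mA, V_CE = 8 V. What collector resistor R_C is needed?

R_C ≈ 0.88 kΩ

Collector loop: V_CC = I_C·R_C + V_CE.
R_C = (V_CC − V_CE)/I_C = (13 − 8)/5.7 = 0.877 kΩ.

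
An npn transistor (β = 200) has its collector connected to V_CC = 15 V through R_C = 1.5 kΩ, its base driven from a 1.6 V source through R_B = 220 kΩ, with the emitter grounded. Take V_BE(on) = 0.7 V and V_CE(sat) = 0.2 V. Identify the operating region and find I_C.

Assume active. Base-emitter loop: I_B = (V_BB − V_BE)/R_B = (1.6 − 0.7)/220 = 0.00409 mA.
I_C = β·I_B = 200×0.00409 = 0.818 mA.
V_CE = V_CC − I_C·R_C = 15 − 0.818×1.5 = 13.8 V > V_CE(sat), so the active-region assumption holds.

active; I_C ≈ 0.82 mA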